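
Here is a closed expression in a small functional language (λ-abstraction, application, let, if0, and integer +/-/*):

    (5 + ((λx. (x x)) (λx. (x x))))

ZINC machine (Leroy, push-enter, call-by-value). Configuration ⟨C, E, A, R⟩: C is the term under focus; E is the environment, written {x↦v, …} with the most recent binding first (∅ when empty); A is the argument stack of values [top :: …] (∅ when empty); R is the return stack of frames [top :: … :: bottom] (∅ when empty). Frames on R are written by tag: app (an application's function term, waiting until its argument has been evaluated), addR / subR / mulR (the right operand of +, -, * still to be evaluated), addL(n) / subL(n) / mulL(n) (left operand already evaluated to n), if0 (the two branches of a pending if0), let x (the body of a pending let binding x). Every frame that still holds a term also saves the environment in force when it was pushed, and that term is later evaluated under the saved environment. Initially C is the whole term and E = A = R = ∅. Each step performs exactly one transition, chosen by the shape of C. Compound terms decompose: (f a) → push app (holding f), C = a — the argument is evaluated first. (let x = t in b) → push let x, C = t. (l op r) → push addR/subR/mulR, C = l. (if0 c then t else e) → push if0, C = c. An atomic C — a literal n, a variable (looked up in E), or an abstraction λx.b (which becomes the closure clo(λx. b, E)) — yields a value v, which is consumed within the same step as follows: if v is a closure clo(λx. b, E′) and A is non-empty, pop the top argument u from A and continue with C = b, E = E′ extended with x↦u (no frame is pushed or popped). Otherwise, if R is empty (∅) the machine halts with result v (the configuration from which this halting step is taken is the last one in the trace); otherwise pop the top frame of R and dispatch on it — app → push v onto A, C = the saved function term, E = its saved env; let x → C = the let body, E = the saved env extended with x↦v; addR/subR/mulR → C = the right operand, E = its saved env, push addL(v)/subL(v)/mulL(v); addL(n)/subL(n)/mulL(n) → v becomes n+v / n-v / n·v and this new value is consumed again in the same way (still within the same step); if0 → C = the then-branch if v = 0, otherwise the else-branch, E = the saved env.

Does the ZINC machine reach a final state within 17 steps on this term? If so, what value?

t=0: <C=(5 + ((λx. (x x)) (λx. (x x)))), E=∅, A=∅, R=∅>
t=1: <C=5, E=∅, A=∅, R=[addR]>
t=2: <C=((λx. (x x)) (λx. (x x))), E=∅, A=∅, R=[addL(5)]>
t=3: <C=(λx. (x x)), E=∅, A=∅, R=[app :: addL(5)]>
t=4: <C=(λx. (x x)), E=∅, A=[clo(λx. (x x), ∅)], R=[addL(5)]>
t=5: <C=(x x), E={x↦clo(λx. (x x), ∅)}, A=∅, R=[addL(5)]>
t=6: <C=x, E={x↦clo(λx. (x x), ∅)}, A=∅, R=[app :: addL(5)]>
t=7: <C=x, E={x↦clo(λx. (x x), ∅)}, A=[clo(λx. (x x), ∅)], R=[addL(5)]>
… configuration repeats with period 3 (steps 5–7 recur indefinitely) …

Answer: DIVERGES (no final state within 17 steps)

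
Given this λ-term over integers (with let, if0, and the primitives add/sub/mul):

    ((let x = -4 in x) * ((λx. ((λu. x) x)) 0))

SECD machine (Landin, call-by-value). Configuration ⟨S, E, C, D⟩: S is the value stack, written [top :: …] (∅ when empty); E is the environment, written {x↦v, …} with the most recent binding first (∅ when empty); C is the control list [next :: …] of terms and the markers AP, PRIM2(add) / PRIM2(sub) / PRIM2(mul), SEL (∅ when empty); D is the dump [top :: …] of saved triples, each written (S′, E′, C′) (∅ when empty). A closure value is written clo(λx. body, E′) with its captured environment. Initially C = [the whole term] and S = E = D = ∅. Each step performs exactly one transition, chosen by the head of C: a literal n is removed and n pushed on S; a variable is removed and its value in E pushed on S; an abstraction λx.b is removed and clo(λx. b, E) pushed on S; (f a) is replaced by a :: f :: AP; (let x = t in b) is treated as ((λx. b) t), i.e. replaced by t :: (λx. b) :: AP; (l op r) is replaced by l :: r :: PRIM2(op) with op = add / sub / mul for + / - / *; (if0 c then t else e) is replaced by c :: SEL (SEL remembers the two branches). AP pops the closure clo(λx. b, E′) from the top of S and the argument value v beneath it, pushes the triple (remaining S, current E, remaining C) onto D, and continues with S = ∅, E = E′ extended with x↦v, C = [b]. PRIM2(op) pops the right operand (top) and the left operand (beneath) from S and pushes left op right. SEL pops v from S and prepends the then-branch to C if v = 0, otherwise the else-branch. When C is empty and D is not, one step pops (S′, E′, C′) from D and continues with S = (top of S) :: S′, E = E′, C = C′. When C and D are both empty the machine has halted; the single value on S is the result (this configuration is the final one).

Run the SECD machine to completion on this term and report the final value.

[0] <S=∅, E=∅, C=[((let x = -4 in x) * ((λx. ((λu. x) x)) 0))], D=∅>
[1] <S=∅, E=∅, C=[(let x = -4 in x) :: ((λx. ((λu. x) x)) 0) :: PRIM2(mul)], D=∅>
[2] <S=∅, E=∅, C=[-4 :: (λx. x) :: AP :: ((λx. ((λu. x) x)) 0) :: PRIM2(mul)], D=∅>
[3] <S=[-4], E=∅, C=[(λx. x) :: AP :: ((λx. ((λu. x) x)) 0) :: PRIM2(mul)], D=∅>
[4] <S=[clo(λx. x, ∅) :: -4], E=∅, C=[AP :: ((λx. ((λu. x) x)) 0) :: PRIM2(mul)], D=∅>
[5] <S=∅, E={x↦-4}, C=[x], D=[(∅, ∅, [((λx. ((λu. x) x)) 0) :: PRIM2(mul)])]>
[6] <S=[-4], E={x↦-4}, C=∅, D=[(∅, ∅, [((λx. ((λu. x) x)) 0) :: PRIM2(mul)])]>
[7] <S=[-4], E=∅, C=[((λx. ((λu. x) x)) 0) :: PRIM2(mul)], D=∅>
[8] <S=[-4], E=∅, C=[0 :: (λx. ((λu. x) x)) :: AP :: PRIM2(mul)], D=∅>
[9] <S=[0 :: -4], E=∅, C=[(λx. ((λu. x) x)) :: AP :: PRIM2(mul)], D=∅>
[10] <S=[clo(λx. ((λu. x) x), ∅) :: 0 :: -4], E=∅, C=[AP :: PRIM2(mul)], D=∅>
[11] <S=∅, E={x↦0}, C=[((λu. x) x)], D=[([-4], ∅, [PRIM2(mul)])]>
[12] <S=∅, E={x↦0}, C=[x :: (λu. x) :: AP], D=[([-4], ∅, [PRIM2(mul)])]>
[13] <S=[0], E={x↦0}, C=[(λu. x) :: AP], D=[([-4], ∅, [PRIM2(mul)])]>
[14] <S=[clo(λu. x, {x↦0}) :: 0], E={x↦0}, C=[AP], D=[([-4], ∅, [PRIM2(mul)])]>
[15] <S=∅, E={u↦0, x↦0}, C=[x], D=[(∅, {x↦0}, ∅) :: ([-4], ∅, [PRIM2(mul)])]>
[16] <S=[0], E={u↦0, x↦0}, C=∅, D=[(∅, {x↦0}, ∅) :: ([-4], ∅, [PRIM2(mul)])]>
[17] <S=[0], E={x↦0}, C=∅, D=[([-4], ∅, [PRIM2(mul)])]>
[18] <S=[0 :: -4], E=∅, C=[PRIM2(mul)], D=∅>
[19] <S=[0], E=∅, C=∅, D=∅>
→ final value 0

Answer: 0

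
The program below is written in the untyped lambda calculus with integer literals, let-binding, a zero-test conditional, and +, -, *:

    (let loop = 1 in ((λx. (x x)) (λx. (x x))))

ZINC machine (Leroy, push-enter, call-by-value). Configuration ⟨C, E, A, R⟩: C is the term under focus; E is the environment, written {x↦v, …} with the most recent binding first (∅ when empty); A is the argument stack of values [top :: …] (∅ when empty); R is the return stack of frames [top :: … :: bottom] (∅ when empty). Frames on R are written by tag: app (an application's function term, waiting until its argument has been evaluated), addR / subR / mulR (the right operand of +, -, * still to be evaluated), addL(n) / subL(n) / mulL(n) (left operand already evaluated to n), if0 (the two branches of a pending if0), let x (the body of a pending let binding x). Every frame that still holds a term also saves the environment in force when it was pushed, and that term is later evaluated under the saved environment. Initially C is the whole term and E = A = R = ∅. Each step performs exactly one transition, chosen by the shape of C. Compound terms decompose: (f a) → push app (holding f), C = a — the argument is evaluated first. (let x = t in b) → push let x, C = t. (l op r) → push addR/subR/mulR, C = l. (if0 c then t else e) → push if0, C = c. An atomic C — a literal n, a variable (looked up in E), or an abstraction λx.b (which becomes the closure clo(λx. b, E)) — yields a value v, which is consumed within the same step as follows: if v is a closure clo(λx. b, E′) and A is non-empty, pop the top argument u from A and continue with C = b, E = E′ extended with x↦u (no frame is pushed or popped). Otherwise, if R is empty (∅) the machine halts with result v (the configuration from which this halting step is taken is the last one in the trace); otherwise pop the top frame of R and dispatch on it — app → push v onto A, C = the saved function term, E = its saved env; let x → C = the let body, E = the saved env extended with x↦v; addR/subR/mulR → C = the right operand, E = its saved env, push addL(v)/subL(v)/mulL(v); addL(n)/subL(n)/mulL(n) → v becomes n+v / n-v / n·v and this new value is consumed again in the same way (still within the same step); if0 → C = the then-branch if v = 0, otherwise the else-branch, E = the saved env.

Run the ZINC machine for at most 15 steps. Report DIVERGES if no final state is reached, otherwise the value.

0. ⟨C=(let loop = 1 in ((λx. (x x)) (λx. (x x)))); E=∅; A=∅; R=∅⟩
1. ⟨C=1; E=∅; A=∅; R=[let loop]⟩
2. ⟨C=((λx. (x x)) (λx. (x x))); E={loop↦1}; A=∅; R=∅⟩
3. ⟨C=(λx. (x x)); E={loop↦1}; A=∅; R=[app]⟩
4. ⟨C=(λx. (x x)); E={loop↦1}; A=[clo(λx. (x x), {loop↦1})]; R=∅⟩
5. ⟨C=(x x); E={x↦clo(λx. (x x), {loop↦1}), loop↦1}; A=∅; R=∅⟩
6. ⟨C=x; E={x↦clo(λx. (x x), {loop↦1}), loop↦1}; A=∅; R=[app]⟩
7. ⟨C=x; E={x↦clo(λx. (x x), {loop↦1}), loop↦1}; A=[clo(λx. (x x), {loop↦1})]; R=∅⟩
… configuration repeats with period 3 (steps 5–7 recur indefinitely) …

Answer: DIVERGES (no final state within 15 steps)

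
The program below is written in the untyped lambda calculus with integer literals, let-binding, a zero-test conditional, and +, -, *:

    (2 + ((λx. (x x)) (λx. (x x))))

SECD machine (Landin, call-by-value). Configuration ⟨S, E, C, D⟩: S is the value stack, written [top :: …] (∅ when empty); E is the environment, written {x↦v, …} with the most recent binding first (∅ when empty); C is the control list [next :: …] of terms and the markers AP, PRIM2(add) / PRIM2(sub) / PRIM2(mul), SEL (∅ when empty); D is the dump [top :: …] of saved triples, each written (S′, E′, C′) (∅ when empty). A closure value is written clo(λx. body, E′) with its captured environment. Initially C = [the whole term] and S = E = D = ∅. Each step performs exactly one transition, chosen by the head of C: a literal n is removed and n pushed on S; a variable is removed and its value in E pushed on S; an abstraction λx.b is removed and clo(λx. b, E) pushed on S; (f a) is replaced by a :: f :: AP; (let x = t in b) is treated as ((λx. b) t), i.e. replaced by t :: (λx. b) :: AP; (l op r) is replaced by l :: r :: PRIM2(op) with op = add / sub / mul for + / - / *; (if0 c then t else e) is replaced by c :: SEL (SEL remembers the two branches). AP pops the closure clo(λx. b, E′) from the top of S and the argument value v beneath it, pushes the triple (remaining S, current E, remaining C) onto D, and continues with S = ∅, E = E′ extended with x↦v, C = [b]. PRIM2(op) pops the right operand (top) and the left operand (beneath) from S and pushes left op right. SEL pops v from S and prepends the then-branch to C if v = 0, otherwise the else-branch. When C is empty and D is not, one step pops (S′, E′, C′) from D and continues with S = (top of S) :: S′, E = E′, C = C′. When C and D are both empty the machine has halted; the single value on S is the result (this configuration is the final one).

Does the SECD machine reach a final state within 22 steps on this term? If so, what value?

Answer: DIVERGES (no final state within 22 steps)

Execution trace:
t=0: [S=∅ | E=∅ | C=[(2 + ((λx. (x x)) (λx. (x x))))] | D=∅]
t=1: [S=∅ | E=∅ | C=[2 :: ((λx. (x x)) (λx. (x x))) :: PRIM2(add)] | D=∅]
t=2: [S=[2] | E=∅ | C=[((λx. (x x)) (λx. (x x))) :: PRIM2(add)] | D=∅]
t=3: [S=[2] | E=∅ | C=[(λx. (x x)) :: (λx. (x x)) :: AP :: PRIM2(add)] | D=∅]
t=4: [S=[clo(λx. (x x), ∅) :: 2] | E=∅ | C=[(λx. (x x)) :: AP :: PRIM2(add)] | D=∅]
t=5: [S=[clo(λx. (x x), ∅) :: clo(λx. (x x), ∅) :: 2] | E=∅ | C=[AP :: PRIM2(add)] | D=∅]
t=6: [S=∅ | E={x↦clo(λx. (x x), ∅)} | C=[(x x)] | D=[([2], ∅, [PRIM2(add)])]]
t=7: [S=∅ | E={x↦clo(λx. (x x), ∅)} | C=[x :: x :: AP] | D=[([2], ∅, [PRIM2(add)])]]
t=8: [S=[clo(λx. (x x), ∅)] | E={x↦clo(λx. (x x), ∅)} | C=[x :: AP] | D=[([2], ∅, [PRIM2(add)])]]
t=9: [S=[clo(λx. (x x), ∅) :: clo(λx. (x x), ∅)] | E={x↦clo(λx. (x x), ∅)} | C=[AP] | D=[([2], ∅, [PRIM2(add)])]]
t=10: [S=∅ | E={x↦clo(λx. (x x), ∅)} | C=[(x x)] | D=[(∅, {x↦clo(λx. (x x), ∅)}, ∅) :: ([2], ∅, [PRIM2(add)])]]
t=11: [S=∅ | E={x↦clo(λx. (x x), ∅)} | C=[x :: x :: AP] | D=[(∅, {x↦clo(λx. (x x), ∅)}, ∅) :: ([2], ∅, [PRIM2(add)])]]
t=12: [S=[clo(λx. (x x), ∅)] | E={x↦clo(λx. (x x), ∅)} | C=[x :: AP] | D=[(∅, {x↦clo(λx. (x x), ∅)}, ∅) :: ([2], ∅, [PRIM2(add)])]]
t=13: [S=[clo(λx. (x x), ∅) :: clo(λx. (x x), ∅)] | E={x↦clo(λx. (x x), ∅)} | C=[AP] | D=[(∅, {x↦clo(λx. (x x), ∅)}, ∅) :: ([2], ∅, [PRIM2(add)])]]
t=14: [S=∅ | E={x↦clo(λx. (x x), ∅)} | C=[(x x)] | D=[(∅, {x↦clo(λx. (x x), ∅)}, ∅) :: (∅, {x↦clo(λx. (x x), ∅)}, ∅) :: ([2], ∅, [PRIM2(add)])]]
t=15: [S=∅ | E={x↦clo(λx. (x x), ∅)} | C=[x :: x :: AP] | D=[(∅, {x↦clo(λx. (x x), ∅)}, ∅) :: (∅, {x↦clo(λx. (x x), ∅)}, ∅) :: ([2], ∅, [PRIM2(add)])]]
t=16: [S=[clo(λx. (x x), ∅)] | E={x↦clo(λx. (x x), ∅)} | C=[x :: AP] | D=[(∅, {x↦clo(λx. (x x), ∅)}, ∅) :: (∅, {x↦clo(λx. (x x), ∅)}, ∅) :: ([2], ∅, [PRIM2(add)])]]
t=17: [S=[clo(λx. (x x), ∅) :: clo(λx. (x x), ∅)] | E={x↦clo(λx. (x x), ∅)} | C=[AP] | D=[(∅, {x↦clo(λx. (x x), ∅)}, ∅) :: (∅, {x↦clo(λx. (x x), ∅)}, ∅) :: ([2], ∅, [PRIM2(add)])]]
t=18: [S=∅ | E={x↦clo(λx. (x x), ∅)} | C=[(x x)] | D=[(∅, {x↦clo(λx. (x x), ∅)}, ∅) :: (∅, {x↦clo(λx. (x x), ∅)}, ∅) :: (∅, {x↦clo(λx. (x x), ∅)}, ∅) :: ([2], ∅, [PRIM2(add)])]]
t=19: [S=∅ | E={x↦clo(λx. (x x), ∅)} | C=[x :: x :: AP] | D=[(∅, {x↦clo(λx. (x x), ∅)}, ∅) :: (∅, {x↦clo(λx. (x x), ∅)}, ∅) :: (∅, {x↦clo(λx. (x x), ∅)}, ∅) :: ([2], ∅, [PRIM2(add)])]]
t=20: [S=[clo(λx. (x x), ∅)] | E={x↦clo(λx. (x x), ∅)} | C=[x :: AP] | D=[(∅, {x↦clo(λx. (x x), ∅)}, ∅) :: (∅, {x↦clo(λx. (x x), ∅)}, ∅) :: (∅, {x↦clo(λx. (x x), ∅)}, ∅) :: ([2], ∅, [PRIM2(add)])]]
t=21: [S=[clo(λx. (x x), ∅) :: clo(λx. (x x), ∅)] | E={x↦clo(λx. (x x), ∅)} | C=[AP] | D=[(∅, {x↦clo(λx. (x x), ∅)}, ∅) :: (∅, {x↦clo(λx. (x x), ∅)}, ∅) :: (∅, {x↦clo(λx. (x x), ∅)}, ∅) :: ([2], ∅, [PRIM2(add)])]]
t=22: [S=∅ | E={x↦clo(λx. (x x), ∅)} | C=[(x x)] | D=[(∅, {x↦clo(λx. (x x), ∅)}, ∅) :: (∅, {x↦clo(λx. (x x), ∅)}, ∅) :: (∅, {x↦clo(λx. (x x), ∅)}, ∅) :: (∅, {x↦clo(λx. (x x), ∅)}, ∅) :: ([2], ∅, [PRIM2(add)])]]
→ 22 transitions taken and the configuration is still not final: no result within 22 steps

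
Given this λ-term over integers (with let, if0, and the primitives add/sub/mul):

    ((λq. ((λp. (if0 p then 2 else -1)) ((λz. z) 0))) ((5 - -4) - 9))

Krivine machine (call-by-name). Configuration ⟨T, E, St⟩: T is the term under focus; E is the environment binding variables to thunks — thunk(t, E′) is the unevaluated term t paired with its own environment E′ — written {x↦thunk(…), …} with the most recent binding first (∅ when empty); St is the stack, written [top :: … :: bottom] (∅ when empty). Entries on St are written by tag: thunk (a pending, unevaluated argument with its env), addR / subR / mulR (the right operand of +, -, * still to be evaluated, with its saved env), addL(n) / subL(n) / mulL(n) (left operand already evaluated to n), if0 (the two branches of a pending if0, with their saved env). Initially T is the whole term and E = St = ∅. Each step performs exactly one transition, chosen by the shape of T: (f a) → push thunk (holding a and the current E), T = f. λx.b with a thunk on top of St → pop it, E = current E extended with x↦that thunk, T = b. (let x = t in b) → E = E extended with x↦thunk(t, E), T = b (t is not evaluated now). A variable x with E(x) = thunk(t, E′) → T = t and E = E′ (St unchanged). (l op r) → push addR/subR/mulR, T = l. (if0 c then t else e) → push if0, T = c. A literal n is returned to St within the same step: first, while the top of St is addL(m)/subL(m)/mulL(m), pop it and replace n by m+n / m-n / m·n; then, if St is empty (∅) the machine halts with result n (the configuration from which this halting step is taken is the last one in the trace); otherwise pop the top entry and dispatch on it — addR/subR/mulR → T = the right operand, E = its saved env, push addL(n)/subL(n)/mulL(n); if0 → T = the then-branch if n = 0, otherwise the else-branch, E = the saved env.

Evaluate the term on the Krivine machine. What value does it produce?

t=0: <T=((λq. ((λp. (if0 p then 2 else -1)) ((λz. z) 0))) ((5 - -4) - 9)), E=∅, St=∅>
t=1: <T=(λq. ((λp. (if0 p then 2 else -1)) ((λz. z) 0))), E=∅, St=[thunk]>
t=2: <T=((λp. (if0 p then 2 else -1)) ((λz. z) 0)), E={q↦thunk(((5 - -4) - 9), ∅)}, St=∅>
t=3: <T=(λp. (if0 p then 2 else -1)), E={q↦thunk(((5 - -4) - 9), ∅)}, St=[thunk]>
t=4: <T=(if0 p then 2 else -1), E={p↦thunk(((λz. z) 0), {q↦thunk(((5 - -4) - 9), ∅)}), q↦thunk(((5 - -4) - 9), ∅)}, St=∅>
t=5: <T=p, E={p↦thunk(((λz. z) 0), {q↦thunk(((5 - -4) - 9), ∅)}), q↦thunk(((5 - -4) - 9), ∅)}, St=[if0]>
t=6: <T=((λz. z) 0), E={q↦thunk(((5 - -4) - 9), ∅)}, St=[if0]>
t=7: <T=(λz. z), E={q↦thunk(((5 - -4) - 9), ∅)}, St=[thunk :: if0]>
t=8: <T=z, E={z↦thunk(0, {q↦thunk(((5 - -4) - 9), ∅)}), q↦thunk(((5 - -4) - 9), ∅)}, St=[if0]>
t=9: <T=0, E={q↦thunk(((5 - -4) - 9), ∅)}, St=[if0]>
t=10: <T=2, E={p↦thunk(((λz. z) 0), {q↦thunk(((5 - -4) - 9), ∅)}), q↦thunk(((5 - -4) - 9), ∅)}, St=∅>
→ final value 2

Answer: 2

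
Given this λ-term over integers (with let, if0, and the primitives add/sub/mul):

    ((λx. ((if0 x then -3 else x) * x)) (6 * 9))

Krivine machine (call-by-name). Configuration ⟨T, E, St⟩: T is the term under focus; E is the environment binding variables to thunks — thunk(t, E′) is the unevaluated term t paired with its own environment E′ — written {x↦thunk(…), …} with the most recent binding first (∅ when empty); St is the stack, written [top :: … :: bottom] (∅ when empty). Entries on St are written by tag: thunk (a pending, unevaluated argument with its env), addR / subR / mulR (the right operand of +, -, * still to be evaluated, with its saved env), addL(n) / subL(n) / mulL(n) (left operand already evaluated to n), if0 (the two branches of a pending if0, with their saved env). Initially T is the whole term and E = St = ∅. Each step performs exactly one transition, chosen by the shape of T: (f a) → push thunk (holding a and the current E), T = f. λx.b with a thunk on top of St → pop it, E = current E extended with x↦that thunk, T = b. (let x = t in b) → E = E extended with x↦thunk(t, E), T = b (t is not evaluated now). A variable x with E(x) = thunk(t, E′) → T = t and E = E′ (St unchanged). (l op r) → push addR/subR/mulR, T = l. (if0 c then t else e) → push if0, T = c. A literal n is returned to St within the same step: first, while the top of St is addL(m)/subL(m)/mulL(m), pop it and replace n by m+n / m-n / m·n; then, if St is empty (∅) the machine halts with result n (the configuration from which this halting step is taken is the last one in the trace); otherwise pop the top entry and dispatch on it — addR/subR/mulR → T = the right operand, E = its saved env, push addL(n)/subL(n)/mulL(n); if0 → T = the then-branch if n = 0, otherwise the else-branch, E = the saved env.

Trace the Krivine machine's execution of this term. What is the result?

step 0: <T=((λx. ((if0 x then -3 else x) * x)) (6 * 9)), E=∅, St=∅>
step 1: <T=(λx. ((if0 x then -3 else x) * x)), E=∅, St=[thunk]>
step 2: <T=((if0 x then -3 else x) * x), E={x↦thunk((6 * 9), ∅)}, St=∅>
step 3: <T=(if0 x then -3 else x), E={x↦thunk((6 * 9), ∅)}, St=[mulR]>
step 4: <T=x, E={x↦thunk((6 * 9), ∅)}, St=[if0 :: mulR]>
step 5: <T=(6 * 9), E=∅, St=[if0 :: mulR]>
step 6: <T=6, E=∅, St=[mulR :: if0 :: mulR]>
step 7: <T=9, E=∅, St=[mulL(6) :: if0 :: mulR]>
step 8: <T=x, E={x↦thunk((6 * 9), ∅)}, St=[mulR]>
step 9: <T=(6 * 9), E=∅, St=[mulR]>
step 10: <T=6, E=∅, St=[mulR :: mulR]>
step 11: <T=9, E=∅, St=[mulL(6) :: mulR]>
step 12: <T=x, E={x↦thunk((6 * 9), ∅)}, St=[mulL(54)]>
step 13: <T=(6 * 9), E=∅, St=[mulL(54)]>
step 14: <T=6, E=∅, St=[mulR :: mulL(54)]>
step 15: <T=9, E=∅, St=[mulL(6) :: mulL(54)]>
→ final value 2916

Answer: 2916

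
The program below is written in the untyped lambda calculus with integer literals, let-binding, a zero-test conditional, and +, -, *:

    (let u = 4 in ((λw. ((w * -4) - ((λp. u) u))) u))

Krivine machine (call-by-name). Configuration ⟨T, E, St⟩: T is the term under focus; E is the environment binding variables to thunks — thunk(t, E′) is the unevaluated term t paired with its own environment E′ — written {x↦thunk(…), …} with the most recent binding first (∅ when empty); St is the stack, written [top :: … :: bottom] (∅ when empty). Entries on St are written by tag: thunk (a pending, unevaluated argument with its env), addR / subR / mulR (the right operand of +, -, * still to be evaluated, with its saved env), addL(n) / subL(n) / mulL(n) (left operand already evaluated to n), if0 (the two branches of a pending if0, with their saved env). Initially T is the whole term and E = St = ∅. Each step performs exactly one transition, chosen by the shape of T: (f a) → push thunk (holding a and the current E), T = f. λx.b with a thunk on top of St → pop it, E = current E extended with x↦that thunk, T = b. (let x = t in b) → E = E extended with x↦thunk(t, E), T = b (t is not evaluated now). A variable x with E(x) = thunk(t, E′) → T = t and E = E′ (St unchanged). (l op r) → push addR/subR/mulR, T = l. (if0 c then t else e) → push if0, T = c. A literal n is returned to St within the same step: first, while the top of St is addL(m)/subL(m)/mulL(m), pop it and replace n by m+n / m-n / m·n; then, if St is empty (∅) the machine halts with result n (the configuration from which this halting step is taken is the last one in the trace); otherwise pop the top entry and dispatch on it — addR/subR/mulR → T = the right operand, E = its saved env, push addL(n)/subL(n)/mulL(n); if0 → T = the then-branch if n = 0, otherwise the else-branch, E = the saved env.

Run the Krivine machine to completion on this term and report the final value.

Answer: -20

Execution trace:
0. ⟨T=(let u = 4 in ((λw. ((w * -4) - ((λp. u) u))) u)); E=∅; St=∅⟩
1. ⟨T=((λw. ((w * -4) - ((λp. u) u))) u); E={u↦thunk(4, ∅)}; St=∅⟩
2. ⟨T=(λw. ((w * -4) - ((λp. u) u))); E={u↦thunk(4, ∅)}; St=[thunk]⟩
3. ⟨T=((w * -4) - ((λp. u) u)); E={w↦thunk(u, {u↦thunk(4, ∅)}), u↦thunk(4, ∅)}; St=∅⟩
4. ⟨T=(w * -4); E={w↦thunk(u, {u↦thunk(4, ∅)}), u↦thunk(4, ∅)}; St=[subR]⟩
5. ⟨T=w; E={w↦thunk(u, {u↦thunk(4, ∅)}), u↦thunk(4, ∅)}; St=[mulR :: subR]⟩
6. ⟨T=u; E={u↦thunk(4, ∅)}; St=[mulR :: subR]⟩
7. ⟨T=4; E=∅; St=[mulR :: subR]⟩
8. ⟨T=-4; E={w↦thunk(u, {u↦thunk(4, ∅)}), u↦thunk(4, ∅)}; St=[mulL(4) :: subR]⟩
9. ⟨T=((λp. u) u); E={w↦thunk(u, {u↦thunk(4, ∅)}), u↦thunk(4, ∅)}; St=[subL(-16)]⟩
10. ⟨T=(λp. u); E={w↦thunk(u, {u↦thunk(4, ∅)}), u↦thunk(4, ∅)}; St=[thunk :: subL(-16)]⟩
11. ⟨T=u; E={p↦thunk(u, {w↦thunk(u, {u↦thunk(4, ∅)}), u↦thunk(4, ∅)}), w↦thunk(u, {u↦thunk(4, ∅)}), u↦thunk(4, ∅)}; St=[subL(-16)]⟩
12. ⟨T=4; E=∅; St=[subL(-16)]⟩
→ final value -20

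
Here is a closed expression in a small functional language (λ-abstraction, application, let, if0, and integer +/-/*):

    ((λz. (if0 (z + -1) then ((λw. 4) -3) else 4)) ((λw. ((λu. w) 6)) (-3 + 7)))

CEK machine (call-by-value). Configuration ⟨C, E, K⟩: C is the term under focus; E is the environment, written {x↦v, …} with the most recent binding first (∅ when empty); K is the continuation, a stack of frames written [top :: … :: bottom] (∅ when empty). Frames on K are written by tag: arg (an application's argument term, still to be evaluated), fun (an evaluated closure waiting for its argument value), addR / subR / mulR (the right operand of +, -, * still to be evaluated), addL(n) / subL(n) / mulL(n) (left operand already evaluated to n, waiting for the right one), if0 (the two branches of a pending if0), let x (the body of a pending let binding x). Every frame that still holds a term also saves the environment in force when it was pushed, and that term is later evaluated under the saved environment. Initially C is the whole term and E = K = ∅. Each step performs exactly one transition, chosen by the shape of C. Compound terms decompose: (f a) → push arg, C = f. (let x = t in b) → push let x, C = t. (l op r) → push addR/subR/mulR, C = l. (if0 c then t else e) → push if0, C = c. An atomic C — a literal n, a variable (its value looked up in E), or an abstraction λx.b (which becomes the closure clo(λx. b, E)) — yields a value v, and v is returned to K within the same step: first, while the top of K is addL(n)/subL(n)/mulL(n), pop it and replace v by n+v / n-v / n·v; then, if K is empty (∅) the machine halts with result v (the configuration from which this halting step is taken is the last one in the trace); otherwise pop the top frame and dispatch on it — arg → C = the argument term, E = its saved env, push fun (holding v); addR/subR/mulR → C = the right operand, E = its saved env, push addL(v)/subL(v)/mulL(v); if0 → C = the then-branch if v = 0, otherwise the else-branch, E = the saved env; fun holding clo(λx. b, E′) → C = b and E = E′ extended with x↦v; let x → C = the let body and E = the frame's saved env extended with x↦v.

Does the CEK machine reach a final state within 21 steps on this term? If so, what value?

0. <C=((λz. (if0 (z + -1) then ((λw. 4) -3) else 4)) ((λw. ((λu. w) 6)) (-3 + 7))), E=∅, K=∅>
1. <C=(λz. (if0 (z + -1) then ((λw. 4) -3) else 4)), E=∅, K=[arg]>
2. <C=((λw. ((λu. w) 6)) (-3 + 7)), E=∅, K=[fun]>
3. <C=(λw. ((λu. w) 6)), E=∅, K=[arg :: fun]>
4. <C=(-3 + 7), E=∅, K=[fun :: fun]>
5. <C=-3, E=∅, K=[addR :: fun :: fun]>
6. <C=7, E=∅, K=[addL(-3) :: fun :: fun]>
7. <C=((λu. w) 6), E={w↦4}, K=[fun]>
8. <C=(λu. w), E={w↦4}, K=[arg :: fun]>
9. <C=6, E={w↦4}, K=[fun :: fun]>
10. <C=w, E={u↦6, w↦4}, K=[fun]>
11. <C=(if0 (z + -1) then ((λw. 4) -3) else 4), E={z↦4}, K=∅>
12. <C=(z + -1), E={z↦4}, K=[if0]>
13. <C=z, E={z↦4}, K=[addR :: if0]>
14. <C=-1, E={z↦4}, K=[addL(4) :: if0]>
15. <C=4, E={z↦4}, K=∅>
→ final value 4

Answer: 4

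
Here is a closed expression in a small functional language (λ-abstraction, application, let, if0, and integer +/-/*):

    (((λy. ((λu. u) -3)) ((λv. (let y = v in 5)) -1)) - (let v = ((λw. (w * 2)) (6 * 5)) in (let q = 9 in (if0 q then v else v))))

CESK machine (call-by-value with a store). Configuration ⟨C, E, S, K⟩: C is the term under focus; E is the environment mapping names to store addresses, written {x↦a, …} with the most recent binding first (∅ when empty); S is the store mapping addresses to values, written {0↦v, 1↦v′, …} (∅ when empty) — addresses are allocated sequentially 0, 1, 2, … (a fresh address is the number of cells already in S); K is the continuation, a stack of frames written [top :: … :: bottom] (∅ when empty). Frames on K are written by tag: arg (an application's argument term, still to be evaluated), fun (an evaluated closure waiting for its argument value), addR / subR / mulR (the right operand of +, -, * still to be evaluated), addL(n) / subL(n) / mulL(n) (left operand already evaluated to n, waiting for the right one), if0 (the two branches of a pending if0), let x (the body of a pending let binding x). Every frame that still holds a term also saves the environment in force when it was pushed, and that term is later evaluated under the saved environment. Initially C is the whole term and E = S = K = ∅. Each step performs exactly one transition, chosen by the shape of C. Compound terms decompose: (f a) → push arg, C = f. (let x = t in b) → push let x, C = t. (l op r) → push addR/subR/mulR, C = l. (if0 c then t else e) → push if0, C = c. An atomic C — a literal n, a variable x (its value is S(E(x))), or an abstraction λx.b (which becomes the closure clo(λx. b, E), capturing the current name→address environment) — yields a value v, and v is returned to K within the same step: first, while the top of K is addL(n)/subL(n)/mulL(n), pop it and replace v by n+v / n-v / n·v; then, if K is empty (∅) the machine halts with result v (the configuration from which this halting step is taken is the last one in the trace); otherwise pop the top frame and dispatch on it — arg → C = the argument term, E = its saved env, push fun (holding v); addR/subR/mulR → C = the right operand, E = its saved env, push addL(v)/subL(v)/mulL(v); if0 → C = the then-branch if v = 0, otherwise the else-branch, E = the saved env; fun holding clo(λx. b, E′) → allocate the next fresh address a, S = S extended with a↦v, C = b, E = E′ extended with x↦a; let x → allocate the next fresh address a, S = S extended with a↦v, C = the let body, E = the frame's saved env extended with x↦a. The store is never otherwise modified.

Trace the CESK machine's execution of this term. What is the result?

Answer: -63

Derivation:
step 0: <C=(((λy. ((λu. u) -3)) ((λv. (let y = v in 5)) -1)) - (let v = ((λw. (w * 2)) (6 * 5)) in (let q = 9 in (if0 q then v else v)))), E=∅, S=∅, K=∅>
step 1: <C=((λy. ((λu. u) -3)) ((λv. (let y = v in 5)) -1)), E=∅, S=∅, K=[subR]>
step 2: <C=(λy. ((λu. u) -3)), E=∅, S=∅, K=[arg :: subR]>
step 3: <C=((λv. (let y = v in 5)) -1), E=∅, S=∅, K=[fun :: subR]>
step 4: <C=(λv. (let y = v in 5)), E=∅, S=∅, K=[arg :: fun :: subR]>
step 5: <C=-1, E=∅, S=∅, K=[fun :: fun :: subR]>
step 6: <C=(let y = v in 5), E={v↦0}, S={0↦-1}, K=[fun :: subR]>
step 7: <C=v, E={v↦0}, S={0↦-1}, K=[let y :: fun :: subR]>
step 8: <C=5, E={y↦1, v↦0}, S={0↦-1, 1↦-1}, K=[fun :: subR]>
step 9: <C=((λu. u) -3), E={y↦2}, S={0↦-1, 1↦-1, 2↦5}, K=[subR]>
step 10: <C=(λu. u), E={y↦2}, S={0↦-1, 1↦-1, 2↦5}, K=[arg :: subR]>
step 11: <C=-3, E={y↦2}, S={0↦-1, 1↦-1, 2↦5}, K=[fun :: subR]>
step 12: <C=u, E={u↦3, y↦2}, S={0↦-1, 1↦-1, 2↦5, 3↦-3}, K=[subR]>
step 13: <C=(let v = ((λw. (w * 2)) (6 * 5)) in (let q = 9 in (if0 q then v else v))), E=∅, S={0↦-1, 1↦-1, 2↦5, 3↦-3}, K=[subL(-3)]>
step 14: <C=((λw. (w * 2)) (6 * 5)), E=∅, S={0↦-1, 1↦-1, 2↦5, 3↦-3}, K=[let v :: subL(-3)]>
step 15: <C=(λw. (w * 2)), E=∅, S={0↦-1, 1↦-1, 2↦5, 3↦-3}, K=[arg :: let v :: subL(-3)]>
step 16: <C=(6 * 5), E=∅, S={0↦-1, 1↦-1, 2↦5, 3↦-3}, K=[fun :: let v :: subL(-3)]>
step 17: <C=6, E=∅, S={0↦-1, 1↦-1, 2↦5, 3↦-3}, K=[mulR :: fun :: let v :: subL(-3)]>
step 18: <C=5, E=∅, S={0↦-1, 1↦-1, 2↦5, 3↦-3}, K=[mulL(6) :: fun :: let v :: subL(-3)]>
step 19: <C=(w * 2), E={w↦4}, S={0↦-1, 1↦-1, 2↦5, 3↦-3, 4↦30}, K=[let v :: subL(-3)]>
step 20: <C=w, E={w↦4}, S={0↦-1, 1↦-1, 2↦5, 3↦-3, 4↦30}, K=[mulR :: let v :: subL(-3)]>
step 21: <C=2, E={w↦4}, S={0↦-1, 1↦-1, 2↦5, 3↦-3, 4↦30}, K=[mulL(30) :: let v :: subL(-3)]>
step 22: <C=(let q = 9 in (if0 q then v else v)), E={v↦5}, S={0↦-1, 1↦-1, 2↦5, 3↦-3, 4↦30, 5↦60}, K=[subL(-3)]>
step 23: <C=9, E={v↦5}, S={0↦-1, 1↦-1, 2↦5, 3↦-3, 4↦30, 5↦60}, K=[let q :: subL(-3)]>
step 24: <C=(if0 q then v else v), E={q↦6, v↦5}, S={0↦-1, 1↦-1, 2↦5, 3↦-3, 4↦30, 5↦60, 6↦9}, K=[subL(-3)]>
step 25: <C=q, E={q↦6, v↦5}, S={0↦-1, 1↦-1, 2↦5, 3↦-3, 4↦30, 5↦60, 6↦9}, K=[if0 :: subL(-3)]>
step 26: <C=v, E={q↦6, v↦5}, S={0↦-1, 1↦-1, 2↦5, 3↦-3, 4↦30, 5↦60, 6↦9}, K=[subL(-3)]>
→ final value -63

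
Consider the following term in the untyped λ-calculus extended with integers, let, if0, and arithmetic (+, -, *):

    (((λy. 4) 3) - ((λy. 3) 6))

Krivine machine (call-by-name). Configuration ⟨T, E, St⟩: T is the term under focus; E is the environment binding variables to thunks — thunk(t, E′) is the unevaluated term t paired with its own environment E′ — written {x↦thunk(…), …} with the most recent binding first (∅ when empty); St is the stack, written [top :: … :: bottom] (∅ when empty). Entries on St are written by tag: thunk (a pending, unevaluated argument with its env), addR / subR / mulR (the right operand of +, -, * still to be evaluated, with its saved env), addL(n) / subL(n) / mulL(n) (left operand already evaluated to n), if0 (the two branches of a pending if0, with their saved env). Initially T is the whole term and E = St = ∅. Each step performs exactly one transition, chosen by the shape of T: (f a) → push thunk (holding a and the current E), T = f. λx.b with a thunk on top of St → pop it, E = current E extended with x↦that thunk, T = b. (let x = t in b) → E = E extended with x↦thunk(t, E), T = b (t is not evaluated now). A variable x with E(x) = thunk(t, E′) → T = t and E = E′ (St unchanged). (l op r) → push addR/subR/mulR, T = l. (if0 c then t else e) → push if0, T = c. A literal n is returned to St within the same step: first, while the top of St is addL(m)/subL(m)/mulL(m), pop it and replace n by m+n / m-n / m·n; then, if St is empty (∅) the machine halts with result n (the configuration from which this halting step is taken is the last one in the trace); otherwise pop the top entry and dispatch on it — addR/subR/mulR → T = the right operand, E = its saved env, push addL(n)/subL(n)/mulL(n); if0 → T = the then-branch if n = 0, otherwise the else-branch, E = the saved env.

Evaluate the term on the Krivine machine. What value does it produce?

0. ⟨T=(((λy. 4) 3) - ((λy. 3) 6)); E=∅; St=∅⟩
1. ⟨T=((λy. 4) 3); E=∅; St=[subR]⟩
2. ⟨T=(λy. 4); E=∅; St=[thunk :: subR]⟩
3. ⟨T=4; E={y↦thunk(3, ∅)}; St=[subR]⟩
4. ⟨T=((λy. 3) 6); E=∅; St=[subL(4)]⟩
5. ⟨T=(λy. 3); E=∅; St=[thunk :: subL(4)]⟩
6. ⟨T=3; E={y↦thunk(6, ∅)}; St=[subL(4)]⟩
→ final value 1

Answer: 1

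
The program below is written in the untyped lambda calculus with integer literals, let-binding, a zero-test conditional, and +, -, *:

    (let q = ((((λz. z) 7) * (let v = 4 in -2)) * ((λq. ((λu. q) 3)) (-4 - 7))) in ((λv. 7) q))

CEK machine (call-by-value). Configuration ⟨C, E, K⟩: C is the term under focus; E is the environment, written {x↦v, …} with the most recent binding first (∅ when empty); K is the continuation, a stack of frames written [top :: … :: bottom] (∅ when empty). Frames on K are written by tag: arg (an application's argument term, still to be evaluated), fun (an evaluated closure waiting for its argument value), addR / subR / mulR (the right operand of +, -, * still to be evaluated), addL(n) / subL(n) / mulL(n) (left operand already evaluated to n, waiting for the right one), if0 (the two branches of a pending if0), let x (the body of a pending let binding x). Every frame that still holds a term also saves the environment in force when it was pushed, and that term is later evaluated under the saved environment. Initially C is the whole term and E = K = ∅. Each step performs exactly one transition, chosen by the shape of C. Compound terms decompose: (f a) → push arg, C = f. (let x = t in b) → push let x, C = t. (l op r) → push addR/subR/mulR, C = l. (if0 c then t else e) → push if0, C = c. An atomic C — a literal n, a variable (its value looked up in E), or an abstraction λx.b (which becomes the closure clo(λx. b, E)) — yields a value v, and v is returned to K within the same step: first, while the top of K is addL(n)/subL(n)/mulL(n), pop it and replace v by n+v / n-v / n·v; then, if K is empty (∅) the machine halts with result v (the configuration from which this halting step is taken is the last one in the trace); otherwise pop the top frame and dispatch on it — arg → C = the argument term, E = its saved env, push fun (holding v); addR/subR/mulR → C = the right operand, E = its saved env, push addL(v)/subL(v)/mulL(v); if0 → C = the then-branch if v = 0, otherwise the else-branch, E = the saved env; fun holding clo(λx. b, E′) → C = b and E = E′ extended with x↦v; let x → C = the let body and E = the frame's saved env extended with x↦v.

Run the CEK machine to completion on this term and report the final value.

Answer: 7

Derivation:
t=0: <C=(let q = ((((λz. z) 7) * (let v = 4 in -2)) * ((λq. ((λu. q) 3)) (-4 - 7))) in ((λv. 7) q)), E=∅, K=∅>
t=1: <C=((((λz. z) 7) * (let v = 4 in -2)) * ((λq. ((λu. q) 3)) (-4 - 7))), E=∅, K=[let q]>
t=2: <C=(((λz. z) 7) * (let v = 4 in -2)), E=∅, K=[mulR :: let q]>
t=3: <C=((λz. z) 7), E=∅, K=[mulR :: mulR :: let q]>
t=4: <C=(λz. z), E=∅, K=[arg :: mulR :: mulR :: let q]>
t=5: <C=7, E=∅, K=[fun :: mulR :: mulR :: let q]>
t=6: <C=z, E={z↦7}, K=[mulR :: mulR :: let q]>
t=7: <C=(let v = 4 in -2), E=∅, K=[mulL(7) :: mulR :: let q]>
t=8: <C=4, E=∅, K=[let v :: mulL(7) :: mulR :: let q]>
t=9: <C=-2, E={v↦4}, K=[mulL(7) :: mulR :: let q]>
t=10: <C=((λq. ((λu. q) 3)) (-4 - 7)), E=∅, K=[mulL(-14) :: let q]>
t=11: <C=(λq. ((λu. q) 3)), E=∅, K=[arg :: mulL(-14) :: let q]>
t=12: <C=(-4 - 7), E=∅, K=[fun :: mulL(-14) :: let q]>
t=13: <C=-4, E=∅, K=[subR :: fun :: mulL(-14) :: let q]>
t=14: <C=7, E=∅, K=[subL(-4) :: fun :: mulL(-14) :: let q]>
t=15: <C=((λu. q) 3), E={q↦-11}, K=[mulL(-14) :: let q]>
t=16: <C=(λu. q), E={q↦-11}, K=[arg :: mulL(-14) :: let q]>
t=17: <C=3, E={q↦-11}, K=[fun :: mulL(-14) :: let q]>
t=18: <C=q, E={u↦3, q↦-11}, K=[mulL(-14) :: let q]>
t=19: <C=((λv. 7) q), E={q↦154}, K=∅>
t=20: <C=(λv. 7), E={q↦154}, K=[arg]>
t=21: <C=q, E={q↦154}, K=[fun]>
t=22: <C=7, E={v↦154, q↦154}, K=∅>
→ final value 7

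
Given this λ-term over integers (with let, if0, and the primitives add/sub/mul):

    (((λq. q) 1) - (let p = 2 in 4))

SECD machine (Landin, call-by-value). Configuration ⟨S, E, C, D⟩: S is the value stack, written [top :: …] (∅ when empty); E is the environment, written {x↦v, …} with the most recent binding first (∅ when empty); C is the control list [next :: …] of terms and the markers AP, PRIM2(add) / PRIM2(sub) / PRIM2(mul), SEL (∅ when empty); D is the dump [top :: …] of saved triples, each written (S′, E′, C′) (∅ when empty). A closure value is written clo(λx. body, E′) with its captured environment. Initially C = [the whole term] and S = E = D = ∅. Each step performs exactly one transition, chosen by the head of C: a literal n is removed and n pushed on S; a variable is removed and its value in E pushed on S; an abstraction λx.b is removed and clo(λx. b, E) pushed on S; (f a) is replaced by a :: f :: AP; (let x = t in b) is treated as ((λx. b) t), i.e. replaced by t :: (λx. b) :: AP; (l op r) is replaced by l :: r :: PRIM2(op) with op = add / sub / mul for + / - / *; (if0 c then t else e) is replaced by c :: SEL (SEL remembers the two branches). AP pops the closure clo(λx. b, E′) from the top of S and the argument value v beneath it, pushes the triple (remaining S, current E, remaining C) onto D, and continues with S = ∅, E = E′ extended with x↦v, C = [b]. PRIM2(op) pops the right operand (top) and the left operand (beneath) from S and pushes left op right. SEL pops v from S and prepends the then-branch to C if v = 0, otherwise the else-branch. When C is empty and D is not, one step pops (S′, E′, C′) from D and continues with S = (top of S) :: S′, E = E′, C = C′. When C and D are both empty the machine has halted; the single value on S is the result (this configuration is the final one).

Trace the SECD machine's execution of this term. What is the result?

Answer: -3

Execution trace:
0. [S=∅ | E=∅ | C=[(((λq. q) 1) - (let p = 2 in 4))] | D=∅]
1. [S=∅ | E=∅ | C=[((λq. q) 1) :: (let p = 2 in 4) :: PRIM2(sub)] | D=∅]
2. [S=∅ | E=∅ | C=[1 :: (λq. q) :: AP :: (let p = 2 in 4) :: PRIM2(sub)] | D=∅]
3. [S=[1] | E=∅ | C=[(λq. q) :: AP :: (let p = 2 in 4) :: PRIM2(sub)] | D=∅]
4. [S=[clo(λq. q, ∅) :: 1] | E=∅ | C=[AP :: (let p = 2 in 4) :: PRIM2(sub)] | D=∅]
5. [S=∅ | E={q↦1} | C=[q] | D=[(∅, ∅, [(let p = 2 in 4) :: PRIM2(sub)])]]
6. [S=[1] | E={q↦1} | C=∅ | D=[(∅, ∅, [(let p = 2 in 4) :: PRIM2(sub)])]]
7. [S=[1] | E=∅ | C=[(let p = 2 in 4) :: PRIM2(sub)] | D=∅]
8. [S=[1] | E=∅ | C=[2 :: (λp. 4) :: AP :: PRIM2(sub)] | D=∅]
9. [S=[2 :: 1] | E=∅ | C=[(λp. 4) :: AP :: PRIM2(sub)] | D=∅]
10. [S=[clo(λp. 4, ∅) :: 2 :: 1] | E=∅ | C=[AP :: PRIM2(sub)] | D=∅]
11. [S=∅ | E={p↦2} | C=[4] | D=[([1], ∅, [PRIM2(sub)])]]
12. [S=[4] | E={p↦2} | C=∅ | D=[([1], ∅, [PRIM2(sub)])]]
13. [S=[4 :: 1] | E=∅ | C=[PRIM2(sub)] | D=∅]
14. [S=[-3] | E=∅ | C=∅ | D=∅]
→ final value -3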